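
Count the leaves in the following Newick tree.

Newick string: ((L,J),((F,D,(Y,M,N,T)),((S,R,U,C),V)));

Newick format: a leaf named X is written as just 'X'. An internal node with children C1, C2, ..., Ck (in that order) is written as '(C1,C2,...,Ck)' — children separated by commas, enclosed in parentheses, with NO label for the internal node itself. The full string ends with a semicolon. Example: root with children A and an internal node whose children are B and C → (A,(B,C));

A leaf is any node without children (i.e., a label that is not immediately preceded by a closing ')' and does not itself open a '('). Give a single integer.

Newick: ((L,J),((F,D,(Y,M,N,T)),((S,R,U,C),V)));
Scan left-to-right; a leaf is any maximal label run not followed by '(':
  pos 2: leaf 'L' → count = 1
  pos 4: leaf 'J' → count = 2
  pos 9: leaf 'F' → count = 3
  pos 11: leaf 'D' → count = 4
  pos 14: leaf 'Y' → count = 5
  pos 16: leaf 'M' → count = 6
  pos 18: leaf 'N' → count = 7
  pos 20: leaf 'T' → count = 8
  pos 26: leaf 'S' → count = 9
  pos 28: leaf 'R' → count = 10
  pos 30: leaf 'U' → count = 11
  pos 32: leaf 'C' → count = 12
  pos 35: leaf 'V' → count = 13
Total leaves: 13

Answer: 13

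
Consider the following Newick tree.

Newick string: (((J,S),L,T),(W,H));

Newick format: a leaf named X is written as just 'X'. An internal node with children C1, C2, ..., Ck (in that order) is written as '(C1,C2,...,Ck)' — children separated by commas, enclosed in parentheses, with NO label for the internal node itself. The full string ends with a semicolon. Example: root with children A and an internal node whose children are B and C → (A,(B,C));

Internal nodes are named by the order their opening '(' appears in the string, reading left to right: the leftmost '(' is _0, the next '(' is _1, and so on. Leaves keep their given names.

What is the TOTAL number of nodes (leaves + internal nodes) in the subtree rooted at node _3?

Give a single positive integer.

Newick: (((J,S),L,T),(W,H));
Locate _3: it is the '(' at position 13 (the 4th '(' reading left to right).
Query: subtree rooted at _3
_3: subtree_size = 1 + 2
  W: subtree_size = 1 + 0
  H: subtree_size = 1 + 0
Total subtree size of _3: 3

Answer: 3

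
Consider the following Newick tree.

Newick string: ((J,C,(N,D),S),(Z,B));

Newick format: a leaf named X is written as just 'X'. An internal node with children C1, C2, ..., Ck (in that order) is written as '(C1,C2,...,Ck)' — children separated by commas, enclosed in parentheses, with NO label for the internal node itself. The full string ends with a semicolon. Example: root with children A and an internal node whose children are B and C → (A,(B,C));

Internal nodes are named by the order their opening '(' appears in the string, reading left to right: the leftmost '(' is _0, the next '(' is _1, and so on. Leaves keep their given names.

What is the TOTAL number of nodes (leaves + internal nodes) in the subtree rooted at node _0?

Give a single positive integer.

Newick: ((J,C,(N,D),S),(Z,B));
Locate _0: it is the '(' at position 0 (the 1st '(' reading left to right).
Query: subtree rooted at _0
_0: subtree_size = 1 + 10
  _1: subtree_size = 1 + 6
    J: subtree_size = 1 + 0
    C: subtree_size = 1 + 0
    _2: subtree_size = 1 + 2
      N: subtree_size = 1 + 0
      D: subtree_size = 1 + 0
    S: subtree_size = 1 + 0
  _3: subtree_size = 1 + 2
    Z: subtree_size = 1 + 0
    B: subtree_size = 1 + 0
Total subtree size of _0: 11

Answer: 11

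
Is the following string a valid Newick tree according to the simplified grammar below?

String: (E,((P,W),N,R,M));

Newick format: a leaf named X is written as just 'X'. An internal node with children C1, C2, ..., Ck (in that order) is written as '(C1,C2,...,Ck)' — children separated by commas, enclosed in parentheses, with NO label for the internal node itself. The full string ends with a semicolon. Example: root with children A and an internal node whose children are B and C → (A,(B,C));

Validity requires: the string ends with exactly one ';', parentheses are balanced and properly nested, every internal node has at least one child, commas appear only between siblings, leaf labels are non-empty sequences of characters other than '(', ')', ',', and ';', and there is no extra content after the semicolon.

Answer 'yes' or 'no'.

Answer: yes

Derivation:
Input: (E,((P,W),N,R,M));
Paren balance: 3 '(' vs 3 ')' OK
Ends with single ';': True
Full parse: OK
Valid: True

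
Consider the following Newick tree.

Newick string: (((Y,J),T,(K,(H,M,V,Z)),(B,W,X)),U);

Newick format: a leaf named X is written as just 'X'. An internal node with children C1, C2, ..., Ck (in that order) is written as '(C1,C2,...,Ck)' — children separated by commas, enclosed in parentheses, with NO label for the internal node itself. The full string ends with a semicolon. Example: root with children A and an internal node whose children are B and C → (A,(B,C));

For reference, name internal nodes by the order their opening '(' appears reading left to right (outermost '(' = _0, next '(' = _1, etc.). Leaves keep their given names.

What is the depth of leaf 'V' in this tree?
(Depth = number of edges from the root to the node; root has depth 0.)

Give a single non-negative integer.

Newick: (((Y,J),T,(K,(H,M,V,Z)),(B,W,X)),U);
Naming internals by '(' encounter order: outermost '(' = _0, next = _1, ...
Query node: V
Path from root: _0 -> _1 -> _3 -> _4 -> V
Depth of V: 4 (number of edges from root)

Answer: 4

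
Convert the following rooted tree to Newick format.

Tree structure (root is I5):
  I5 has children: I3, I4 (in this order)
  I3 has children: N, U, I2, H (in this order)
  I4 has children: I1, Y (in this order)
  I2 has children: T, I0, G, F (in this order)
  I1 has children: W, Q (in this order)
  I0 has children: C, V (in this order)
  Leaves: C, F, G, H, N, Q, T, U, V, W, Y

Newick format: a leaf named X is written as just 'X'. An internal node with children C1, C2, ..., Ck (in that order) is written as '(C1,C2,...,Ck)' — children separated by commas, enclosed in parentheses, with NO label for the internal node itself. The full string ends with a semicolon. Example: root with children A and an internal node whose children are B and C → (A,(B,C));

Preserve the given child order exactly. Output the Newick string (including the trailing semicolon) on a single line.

internal I5 with children ['I3', 'I4']
  internal I3 with children ['N', 'U', 'I2', 'H']
    leaf 'N' → 'N'
    leaf 'U' → 'U'
    internal I2 with children ['T', 'I0', 'G', 'F']
      leaf 'T' → 'T'
      internal I0 with children ['C', 'V']
        leaf 'C' → 'C'
        leaf 'V' → 'V'
      → '(C,V)'
      leaf 'G' → 'G'
      leaf 'F' → 'F'
    → '(T,(C,V),G,F)'
    leaf 'H' → 'H'
  → '(N,U,(T,(C,V),G,F),H)'
  internal I4 with children ['I1', 'Y']
    internal I1 with children ['W', 'Q']
      leaf 'W' → 'W'
      leaf 'Q' → 'Q'
    → '(W,Q)'
    leaf 'Y' → 'Y'
  → '((W,Q),Y)'
→ '((N,U,(T,(C,V),G,F),H),((W,Q),Y))'
Final: ((N,U,(T,(C,V),G,F),H),((W,Q),Y));

Answer: ((N,U,(T,(C,V),G,F),H),((W,Q),Y));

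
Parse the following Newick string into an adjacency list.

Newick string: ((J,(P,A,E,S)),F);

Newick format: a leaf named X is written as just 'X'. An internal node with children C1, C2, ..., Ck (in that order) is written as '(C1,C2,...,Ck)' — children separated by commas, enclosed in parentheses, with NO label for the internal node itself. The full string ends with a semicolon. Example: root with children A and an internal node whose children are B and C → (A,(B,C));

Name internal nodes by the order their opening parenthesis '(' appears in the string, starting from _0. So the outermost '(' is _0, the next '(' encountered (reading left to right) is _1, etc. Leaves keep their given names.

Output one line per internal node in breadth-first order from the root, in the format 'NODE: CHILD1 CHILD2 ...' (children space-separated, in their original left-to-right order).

Input: ((J,(P,A,E,S)),F);
Scanning left-to-right, naming '(' by encounter order:
  pos 0: '(' -> open internal node _0 (depth 1)
  pos 1: '(' -> open internal node _1 (depth 2)
  pos 4: '(' -> open internal node _2 (depth 3)
  pos 12: ')' -> close internal node _2 (now at depth 2)
  pos 13: ')' -> close internal node _1 (now at depth 1)
  pos 16: ')' -> close internal node _0 (now at depth 0)
Total internal nodes: 3
BFS adjacency from root:
  _0: _1 F
  _1: J _2
  _2: P A E S

Answer: _0: _1 F
_1: J _2
_2: P A E S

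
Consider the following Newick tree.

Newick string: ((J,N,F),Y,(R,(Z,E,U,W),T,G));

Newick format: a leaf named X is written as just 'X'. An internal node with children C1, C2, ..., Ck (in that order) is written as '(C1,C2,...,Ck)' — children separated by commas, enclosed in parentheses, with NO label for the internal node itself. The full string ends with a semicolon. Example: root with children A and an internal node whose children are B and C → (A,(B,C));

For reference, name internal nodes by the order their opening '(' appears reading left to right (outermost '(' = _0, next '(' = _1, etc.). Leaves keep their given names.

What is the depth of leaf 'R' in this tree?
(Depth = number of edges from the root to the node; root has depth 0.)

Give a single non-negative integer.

Newick: ((J,N,F),Y,(R,(Z,E,U,W),T,G));
Naming internals by '(' encounter order: outermost '(' = _0, next = _1, ...
Query node: R
Path from root: _0 -> _2 -> R
Depth of R: 2 (number of edges from root)

Answer: 2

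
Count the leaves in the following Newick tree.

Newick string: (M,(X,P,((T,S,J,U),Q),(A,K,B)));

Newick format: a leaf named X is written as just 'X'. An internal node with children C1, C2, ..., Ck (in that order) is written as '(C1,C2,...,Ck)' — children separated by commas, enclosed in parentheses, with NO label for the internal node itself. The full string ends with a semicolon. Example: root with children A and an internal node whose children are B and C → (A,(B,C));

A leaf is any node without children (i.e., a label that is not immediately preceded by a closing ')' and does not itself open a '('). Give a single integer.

Newick: (M,(X,P,((T,S,J,U),Q),(A,K,B)));
Scan left-to-right; a leaf is any maximal label run not followed by '(':
  pos 1: leaf 'M' → count = 1
  pos 4: leaf 'X' → count = 2
  pos 6: leaf 'P' → count = 3
  pos 10: leaf 'T' → count = 4
  pos 12: leaf 'S' → count = 5
  pos 14: leaf 'J' → count = 6
  pos 16: leaf 'U' → count = 7
  pos 19: leaf 'Q' → count = 8
  pos 23: leaf 'A' → count = 9
  pos 25: leaf 'K' → count = 10
  pos 27: leaf 'B' → count = 11
Total leaves: 11

Answer: 11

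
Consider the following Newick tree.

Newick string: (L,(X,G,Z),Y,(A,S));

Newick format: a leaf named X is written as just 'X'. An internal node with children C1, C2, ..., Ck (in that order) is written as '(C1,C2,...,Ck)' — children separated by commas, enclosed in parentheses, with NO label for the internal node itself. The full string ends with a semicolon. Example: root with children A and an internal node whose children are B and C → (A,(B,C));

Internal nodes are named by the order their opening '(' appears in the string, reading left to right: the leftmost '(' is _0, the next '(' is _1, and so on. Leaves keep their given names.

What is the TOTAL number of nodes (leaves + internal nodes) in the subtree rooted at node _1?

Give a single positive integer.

Answer: 4

Derivation:
Newick: (L,(X,G,Z),Y,(A,S));
Locate _1: it is the '(' at position 3 (the 2nd '(' reading left to right).
Query: subtree rooted at _1
_1: subtree_size = 1 + 3
  X: subtree_size = 1 + 0
  G: subtree_size = 1 + 0
  Z: subtree_size = 1 + 0
Total subtree size of _1: 4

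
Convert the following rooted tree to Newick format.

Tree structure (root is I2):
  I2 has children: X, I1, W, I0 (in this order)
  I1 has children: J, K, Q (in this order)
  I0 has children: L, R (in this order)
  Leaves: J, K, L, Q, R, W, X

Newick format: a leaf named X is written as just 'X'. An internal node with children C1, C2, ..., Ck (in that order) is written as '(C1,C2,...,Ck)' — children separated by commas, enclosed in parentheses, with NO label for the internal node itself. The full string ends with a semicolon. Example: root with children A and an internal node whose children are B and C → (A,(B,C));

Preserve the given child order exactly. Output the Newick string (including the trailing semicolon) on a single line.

Answer: (X,(J,K,Q),W,(L,R));

Derivation:
internal I2 with children ['X', 'I1', 'W', 'I0']
  leaf 'X' → 'X'
  internal I1 with children ['J', 'K', 'Q']
    leaf 'J' → 'J'
    leaf 'K' → 'K'
    leaf 'Q' → 'Q'
  → '(J,K,Q)'
  leaf 'W' → 'W'
  internal I0 with children ['L', 'R']
    leaf 'L' → 'L'
    leaf 'R' → 'R'
  → '(L,R)'
→ '(X,(J,K,Q),W,(L,R))'
Final: (X,(J,K,Q),W,(L,R));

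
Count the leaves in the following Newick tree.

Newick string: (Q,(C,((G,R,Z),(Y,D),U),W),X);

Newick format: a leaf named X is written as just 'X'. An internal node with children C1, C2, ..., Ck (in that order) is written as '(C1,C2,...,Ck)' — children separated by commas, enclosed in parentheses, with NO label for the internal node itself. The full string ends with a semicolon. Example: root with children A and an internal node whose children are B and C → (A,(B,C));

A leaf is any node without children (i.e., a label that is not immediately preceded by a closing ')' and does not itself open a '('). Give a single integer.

Newick: (Q,(C,((G,R,Z),(Y,D),U),W),X);
Scan left-to-right; a leaf is any maximal label run not followed by '(':
  pos 1: leaf 'Q' → count = 1
  pos 4: leaf 'C' → count = 2
  pos 8: leaf 'G' → count = 3
  pos 10: leaf 'R' → count = 4
  pos 12: leaf 'Z' → count = 5
  pos 16: leaf 'Y' → count = 6
  pos 18: leaf 'D' → count = 7
  pos 21: leaf 'U' → count = 8
  pos 24: leaf 'W' → count = 9
  pos 27: leaf 'X' → count = 10
Total leaves: 10

Answer: 10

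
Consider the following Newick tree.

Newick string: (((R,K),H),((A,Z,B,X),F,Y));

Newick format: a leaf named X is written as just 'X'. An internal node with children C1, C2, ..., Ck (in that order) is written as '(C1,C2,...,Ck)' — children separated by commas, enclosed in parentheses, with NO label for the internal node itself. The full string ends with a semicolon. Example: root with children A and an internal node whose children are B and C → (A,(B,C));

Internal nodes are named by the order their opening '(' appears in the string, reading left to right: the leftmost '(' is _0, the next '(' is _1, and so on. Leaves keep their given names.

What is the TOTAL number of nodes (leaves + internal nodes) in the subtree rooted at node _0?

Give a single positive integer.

Answer: 14

Derivation:
Newick: (((R,K),H),((A,Z,B,X),F,Y));
Locate _0: it is the '(' at position 0 (the 1st '(' reading left to right).
Query: subtree rooted at _0
_0: subtree_size = 1 + 13
  _1: subtree_size = 1 + 4
    _2: subtree_size = 1 + 2
      R: subtree_size = 1 + 0
      K: subtree_size = 1 + 0
    H: subtree_size = 1 + 0
  _3: subtree_size = 1 + 7
    _4: subtree_size = 1 + 4
      A: subtree_size = 1 + 0
      Z: subtree_size = 1 + 0
      B: subtree_size = 1 + 0
      X: subtree_size = 1 + 0
    F: subtree_size = 1 + 0
    Y: subtree_size = 1 + 0
Total subtree size of _0: 14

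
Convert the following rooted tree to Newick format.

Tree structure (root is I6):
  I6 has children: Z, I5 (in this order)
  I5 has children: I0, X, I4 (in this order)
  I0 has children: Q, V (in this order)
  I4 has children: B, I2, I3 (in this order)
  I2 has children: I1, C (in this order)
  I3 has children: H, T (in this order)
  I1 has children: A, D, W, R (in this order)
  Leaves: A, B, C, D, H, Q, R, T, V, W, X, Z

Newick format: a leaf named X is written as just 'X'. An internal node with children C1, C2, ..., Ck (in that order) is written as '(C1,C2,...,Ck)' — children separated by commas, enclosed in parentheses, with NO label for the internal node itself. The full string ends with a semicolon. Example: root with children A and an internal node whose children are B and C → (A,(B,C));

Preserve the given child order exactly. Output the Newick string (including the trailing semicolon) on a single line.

internal I6 with children ['Z', 'I5']
  leaf 'Z' → 'Z'
  internal I5 with children ['I0', 'X', 'I4']
    internal I0 with children ['Q', 'V']
      leaf 'Q' → 'Q'
      leaf 'V' → 'V'
    → '(Q,V)'
    leaf 'X' → 'X'
    internal I4 with children ['B', 'I2', 'I3']
      leaf 'B' → 'B'
      internal I2 with children ['I1', 'C']
        internal I1 with children ['A', 'D', 'W', 'R']
          leaf 'A' → 'A'
          leaf 'D' → 'D'
          leaf 'W' → 'W'
          leaf 'R' → 'R'
        → '(A,D,W,R)'
        leaf 'C' → 'C'
      → '((A,D,W,R),C)'
      internal I3 with children ['H', 'T']
        leaf 'H' → 'H'
        leaf 'T' → 'T'
      → '(H,T)'
    → '(B,((A,D,W,R),C),(H,T))'
  → '((Q,V),X,(B,((A,D,W,R),C),(H,T)))'
→ '(Z,((Q,V),X,(B,((A,D,W,R),C),(H,T))))'
Final: (Z,((Q,V),X,(B,((A,D,W,R),C),(H,T))));

Answer: (Z,((Q,V),X,(B,((A,D,W,R),C),(H,T))));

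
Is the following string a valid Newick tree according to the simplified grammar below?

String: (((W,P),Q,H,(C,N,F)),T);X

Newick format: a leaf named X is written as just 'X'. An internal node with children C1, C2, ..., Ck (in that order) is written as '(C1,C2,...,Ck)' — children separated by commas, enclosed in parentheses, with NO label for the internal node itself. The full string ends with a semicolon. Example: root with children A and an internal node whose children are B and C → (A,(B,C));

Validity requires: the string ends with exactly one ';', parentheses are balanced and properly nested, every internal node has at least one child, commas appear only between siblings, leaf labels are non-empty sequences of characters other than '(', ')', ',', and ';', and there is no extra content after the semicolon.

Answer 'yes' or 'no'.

Input: (((W,P),Q,H,(C,N,F)),T);X
Paren balance: 4 '(' vs 4 ')' OK
Ends with single ';': False
Full parse: FAILS (must end with ;)
Valid: False

Answer: no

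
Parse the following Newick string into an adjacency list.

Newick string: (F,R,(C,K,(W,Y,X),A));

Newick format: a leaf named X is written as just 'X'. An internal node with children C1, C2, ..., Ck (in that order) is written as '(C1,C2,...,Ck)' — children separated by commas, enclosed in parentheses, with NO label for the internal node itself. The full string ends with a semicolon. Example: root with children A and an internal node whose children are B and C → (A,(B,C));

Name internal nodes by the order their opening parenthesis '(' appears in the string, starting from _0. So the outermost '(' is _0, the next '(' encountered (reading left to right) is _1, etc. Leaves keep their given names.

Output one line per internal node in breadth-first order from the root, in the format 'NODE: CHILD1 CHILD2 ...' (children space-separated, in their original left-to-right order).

Input: (F,R,(C,K,(W,Y,X),A));
Scanning left-to-right, naming '(' by encounter order:
  pos 0: '(' -> open internal node _0 (depth 1)
  pos 5: '(' -> open internal node _1 (depth 2)
  pos 10: '(' -> open internal node _2 (depth 3)
  pos 16: ')' -> close internal node _2 (now at depth 2)
  pos 19: ')' -> close internal node _1 (now at depth 1)
  pos 20: ')' -> close internal node _0 (now at depth 0)
Total internal nodes: 3
BFS adjacency from root:
  _0: F R _1
  _1: C K _2 A
  _2: W Y X

Answer: _0: F R _1
_1: C K _2 A
_2: W Y X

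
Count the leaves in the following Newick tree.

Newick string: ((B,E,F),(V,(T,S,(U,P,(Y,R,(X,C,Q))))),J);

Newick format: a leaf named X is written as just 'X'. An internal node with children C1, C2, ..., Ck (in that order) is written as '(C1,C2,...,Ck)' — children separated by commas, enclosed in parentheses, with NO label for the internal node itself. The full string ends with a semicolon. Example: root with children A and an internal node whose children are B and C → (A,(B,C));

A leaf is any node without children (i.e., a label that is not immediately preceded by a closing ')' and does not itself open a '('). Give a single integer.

Answer: 14

Derivation:
Newick: ((B,E,F),(V,(T,S,(U,P,(Y,R,(X,C,Q))))),J);
Scan left-to-right; a leaf is any maximal label run not followed by '(':
  pos 2: leaf 'B' → count = 1
  pos 4: leaf 'E' → count = 2
  pos 6: leaf 'F' → count = 3
  pos 10: leaf 'V' → count = 4
  pos 13: leaf 'T' → count = 5
  pos 15: leaf 'S' → count = 6
  pos 18: leaf 'U' → count = 7
  pos 20: leaf 'P' → count = 8
  pos 23: leaf 'Y' → count = 9
  pos 25: leaf 'R' → count = 10
  pos 28: leaf 'X' → count = 11
  pos 30: leaf 'C' → count = 12
  pos 32: leaf 'Q' → count = 13
  pos 39: leaf 'J' → count = 14
Total leaves: 14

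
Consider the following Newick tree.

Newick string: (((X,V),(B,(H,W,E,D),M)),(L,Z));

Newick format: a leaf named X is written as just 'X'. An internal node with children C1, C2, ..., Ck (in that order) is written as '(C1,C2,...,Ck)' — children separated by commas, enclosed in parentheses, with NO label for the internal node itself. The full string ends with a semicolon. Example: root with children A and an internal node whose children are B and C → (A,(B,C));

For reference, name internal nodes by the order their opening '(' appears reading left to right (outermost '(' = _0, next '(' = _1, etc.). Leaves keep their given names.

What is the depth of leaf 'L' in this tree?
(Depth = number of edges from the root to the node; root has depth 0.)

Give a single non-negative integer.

Answer: 2

Derivation:
Newick: (((X,V),(B,(H,W,E,D),M)),(L,Z));
Naming internals by '(' encounter order: outermost '(' = _0, next = _1, ...
Query node: L
Path from root: _0 -> _5 -> L
Depth of L: 2 (number of edges from root)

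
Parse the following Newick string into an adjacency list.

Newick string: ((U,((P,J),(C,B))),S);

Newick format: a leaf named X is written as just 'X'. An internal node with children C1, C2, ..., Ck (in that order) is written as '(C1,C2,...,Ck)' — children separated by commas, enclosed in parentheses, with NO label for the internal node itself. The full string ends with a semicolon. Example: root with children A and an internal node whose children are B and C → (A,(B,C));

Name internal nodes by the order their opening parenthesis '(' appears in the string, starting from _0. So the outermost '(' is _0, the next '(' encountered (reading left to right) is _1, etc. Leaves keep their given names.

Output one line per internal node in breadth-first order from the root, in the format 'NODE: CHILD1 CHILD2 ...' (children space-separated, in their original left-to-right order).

Input: ((U,((P,J),(C,B))),S);
Scanning left-to-right, naming '(' by encounter order:
  pos 0: '(' -> open internal node _0 (depth 1)
  pos 1: '(' -> open internal node _1 (depth 2)
  pos 4: '(' -> open internal node _2 (depth 3)
  pos 5: '(' -> open internal node _3 (depth 4)
  pos 9: ')' -> close internal node _3 (now at depth 3)
  pos 11: '(' -> open internal node _4 (depth 4)
  pos 15: ')' -> close internal node _4 (now at depth 3)
  pos 16: ')' -> close internal node _2 (now at depth 2)
  pos 17: ')' -> close internal node _1 (now at depth 1)
  pos 20: ')' -> close internal node _0 (now at depth 0)
Total internal nodes: 5
BFS adjacency from root:
  _0: _1 S
  _1: U _2
  _2: _3 _4
  _3: P J
  _4: C B

Answer: _0: _1 S
_1: U _2
_2: _3 _4
_3: P J
_4: C B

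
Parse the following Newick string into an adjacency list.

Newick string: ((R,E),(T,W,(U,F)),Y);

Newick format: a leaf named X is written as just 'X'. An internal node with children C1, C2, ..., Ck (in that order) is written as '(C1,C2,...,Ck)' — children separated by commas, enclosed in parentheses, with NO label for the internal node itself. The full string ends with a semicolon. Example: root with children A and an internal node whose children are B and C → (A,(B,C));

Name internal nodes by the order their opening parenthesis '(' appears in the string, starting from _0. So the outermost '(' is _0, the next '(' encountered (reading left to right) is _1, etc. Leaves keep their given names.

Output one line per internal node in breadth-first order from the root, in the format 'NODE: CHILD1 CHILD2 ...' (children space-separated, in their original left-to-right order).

Input: ((R,E),(T,W,(U,F)),Y);
Scanning left-to-right, naming '(' by encounter order:
  pos 0: '(' -> open internal node _0 (depth 1)
  pos 1: '(' -> open internal node _1 (depth 2)
  pos 5: ')' -> close internal node _1 (now at depth 1)
  pos 7: '(' -> open internal node _2 (depth 2)
  pos 12: '(' -> open internal node _3 (depth 3)
  pos 16: ')' -> close internal node _3 (now at depth 2)
  pos 17: ')' -> close internal node _2 (now at depth 1)
  pos 20: ')' -> close internal node _0 (now at depth 0)
Total internal nodes: 4
BFS adjacency from root:
  _0: _1 _2 Y
  _1: R E
  _2: T W _3
  _3: U F

Answer: _0: _1 _2 Y
_1: R E
_2: T W _3
_3: U F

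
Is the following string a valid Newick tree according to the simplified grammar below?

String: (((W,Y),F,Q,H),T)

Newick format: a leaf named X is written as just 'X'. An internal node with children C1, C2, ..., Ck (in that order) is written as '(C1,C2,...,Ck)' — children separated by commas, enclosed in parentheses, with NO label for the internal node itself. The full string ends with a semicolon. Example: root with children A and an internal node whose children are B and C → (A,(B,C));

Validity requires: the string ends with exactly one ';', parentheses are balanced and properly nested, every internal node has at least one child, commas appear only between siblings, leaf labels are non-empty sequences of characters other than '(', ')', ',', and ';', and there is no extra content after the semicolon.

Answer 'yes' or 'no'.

Answer: no

Derivation:
Input: (((W,Y),F,Q,H),T)
Paren balance: 3 '(' vs 3 ')' OK
Ends with single ';': False
Full parse: FAILS (must end with ;)
Valid: False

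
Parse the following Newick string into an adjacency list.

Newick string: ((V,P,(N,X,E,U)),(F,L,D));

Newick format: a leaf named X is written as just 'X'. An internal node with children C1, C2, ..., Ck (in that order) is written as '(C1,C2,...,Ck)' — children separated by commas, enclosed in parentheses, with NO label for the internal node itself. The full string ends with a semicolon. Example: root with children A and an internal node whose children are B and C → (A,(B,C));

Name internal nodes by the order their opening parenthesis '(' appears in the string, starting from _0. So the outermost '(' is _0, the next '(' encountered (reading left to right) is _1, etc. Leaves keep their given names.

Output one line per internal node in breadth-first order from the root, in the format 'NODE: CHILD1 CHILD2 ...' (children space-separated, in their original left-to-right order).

Input: ((V,P,(N,X,E,U)),(F,L,D));
Scanning left-to-right, naming '(' by encounter order:
  pos 0: '(' -> open internal node _0 (depth 1)
  pos 1: '(' -> open internal node _1 (depth 2)
  pos 6: '(' -> open internal node _2 (depth 3)
  pos 14: ')' -> close internal node _2 (now at depth 2)
  pos 15: ')' -> close internal node _1 (now at depth 1)
  pos 17: '(' -> open internal node _3 (depth 2)
  pos 23: ')' -> close internal node _3 (now at depth 1)
  pos 24: ')' -> close internal node _0 (now at depth 0)
Total internal nodes: 4
BFS adjacency from root:
  _0: _1 _3
  _1: V P _2
  _3: F L D
  _2: N X E U

Answer: _0: _1 _3
_1: V P _2
_3: F L D
_2: N X E U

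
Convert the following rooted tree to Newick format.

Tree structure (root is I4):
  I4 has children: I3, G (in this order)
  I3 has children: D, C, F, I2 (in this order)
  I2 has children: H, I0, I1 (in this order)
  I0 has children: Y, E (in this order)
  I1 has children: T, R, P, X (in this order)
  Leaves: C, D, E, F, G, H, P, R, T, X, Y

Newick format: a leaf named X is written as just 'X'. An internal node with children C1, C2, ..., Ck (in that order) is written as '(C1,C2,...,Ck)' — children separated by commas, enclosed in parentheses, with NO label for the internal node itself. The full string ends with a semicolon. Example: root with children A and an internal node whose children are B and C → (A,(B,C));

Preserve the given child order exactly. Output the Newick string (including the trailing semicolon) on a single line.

Answer: ((D,C,F,(H,(Y,E),(T,R,P,X))),G);

Derivation:
internal I4 with children ['I3', 'G']
  internal I3 with children ['D', 'C', 'F', 'I2']
    leaf 'D' → 'D'
    leaf 'C' → 'C'
    leaf 'F' → 'F'
    internal I2 with children ['H', 'I0', 'I1']
      leaf 'H' → 'H'
      internal I0 with children ['Y', 'E']
        leaf 'Y' → 'Y'
        leaf 'E' → 'E'
      → '(Y,E)'
      internal I1 with children ['T', 'R', 'P', 'X']
        leaf 'T' → 'T'
        leaf 'R' → 'R'
        leaf 'P' → 'P'
        leaf 'X' → 'X'
      → '(T,R,P,X)'
    → '(H,(Y,E),(T,R,P,X))'
  → '(D,C,F,(H,(Y,E),(T,R,P,X)))'
  leaf 'G' → 'G'
→ '((D,C,F,(H,(Y,E),(T,R,P,X))),G)'
Final: ((D,C,F,(H,(Y,E),(T,R,P,X))),G);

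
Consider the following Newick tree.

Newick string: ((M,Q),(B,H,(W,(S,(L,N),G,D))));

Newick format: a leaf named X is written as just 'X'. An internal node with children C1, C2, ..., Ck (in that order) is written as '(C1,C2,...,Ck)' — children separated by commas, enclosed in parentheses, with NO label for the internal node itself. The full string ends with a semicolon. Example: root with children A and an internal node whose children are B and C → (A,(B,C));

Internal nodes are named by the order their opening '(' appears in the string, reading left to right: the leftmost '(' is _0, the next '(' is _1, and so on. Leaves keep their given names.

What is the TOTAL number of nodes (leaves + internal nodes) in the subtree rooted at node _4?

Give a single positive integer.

Newick: ((M,Q),(B,H,(W,(S,(L,N),G,D))));
Locate _4: it is the '(' at position 15 (the 5th '(' reading left to right).
Query: subtree rooted at _4
_4: subtree_size = 1 + 6
  S: subtree_size = 1 + 0
  _5: subtree_size = 1 + 2
    L: subtree_size = 1 + 0
    N: subtree_size = 1 + 0
  G: subtree_size = 1 + 0
  D: subtree_size = 1 + 0
Total subtree size of _4: 7

Answer: 7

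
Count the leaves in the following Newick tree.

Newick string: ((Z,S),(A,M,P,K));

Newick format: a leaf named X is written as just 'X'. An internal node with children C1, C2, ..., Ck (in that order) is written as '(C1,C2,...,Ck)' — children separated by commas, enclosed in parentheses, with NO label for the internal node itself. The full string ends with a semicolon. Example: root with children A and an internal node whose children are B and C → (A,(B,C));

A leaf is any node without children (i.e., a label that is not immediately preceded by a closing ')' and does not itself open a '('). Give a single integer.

Answer: 6

Derivation:
Newick: ((Z,S),(A,M,P,K));
Scan left-to-right; a leaf is any maximal label run not followed by '(':
  pos 2: leaf 'Z' → count = 1
  pos 4: leaf 'S' → count = 2
  pos 8: leaf 'A' → count = 3
  pos 10: leaf 'M' → count = 4
  pos 12: leaf 'P' → count = 5
  pos 14: leaf 'K' → count = 6
Total leaves: 6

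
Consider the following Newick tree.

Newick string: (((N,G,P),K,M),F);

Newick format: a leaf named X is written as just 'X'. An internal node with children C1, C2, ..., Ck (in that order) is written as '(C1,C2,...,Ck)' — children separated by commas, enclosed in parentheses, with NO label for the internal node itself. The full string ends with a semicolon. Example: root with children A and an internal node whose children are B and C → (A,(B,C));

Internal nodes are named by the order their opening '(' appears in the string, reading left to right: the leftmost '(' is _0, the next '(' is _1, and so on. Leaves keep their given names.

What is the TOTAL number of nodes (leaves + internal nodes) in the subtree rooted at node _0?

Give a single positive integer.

Newick: (((N,G,P),K,M),F);
Locate _0: it is the '(' at position 0 (the 1st '(' reading left to right).
Query: subtree rooted at _0
_0: subtree_size = 1 + 8
  _1: subtree_size = 1 + 6
    _2: subtree_size = 1 + 3
      N: subtree_size = 1 + 0
      G: subtree_size = 1 + 0
      P: subtree_size = 1 + 0
    K: subtree_size = 1 + 0
    M: subtree_size = 1 + 0
  F: subtree_size = 1 + 0
Total subtree size of _0: 9

Answer: 9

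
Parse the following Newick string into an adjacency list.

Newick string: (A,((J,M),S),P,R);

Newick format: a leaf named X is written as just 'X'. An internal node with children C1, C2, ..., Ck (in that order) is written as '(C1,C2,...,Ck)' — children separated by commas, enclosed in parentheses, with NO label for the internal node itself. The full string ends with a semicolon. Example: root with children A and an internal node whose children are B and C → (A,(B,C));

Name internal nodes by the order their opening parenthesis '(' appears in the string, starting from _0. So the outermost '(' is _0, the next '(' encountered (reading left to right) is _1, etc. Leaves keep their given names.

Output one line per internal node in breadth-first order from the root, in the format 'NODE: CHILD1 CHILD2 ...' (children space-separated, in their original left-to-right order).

Answer: _0: A _1 P R
_1: _2 S
_2: J M

Derivation:
Input: (A,((J,M),S),P,R);
Scanning left-to-right, naming '(' by encounter order:
  pos 0: '(' -> open internal node _0 (depth 1)
  pos 3: '(' -> open internal node _1 (depth 2)
  pos 4: '(' -> open internal node _2 (depth 3)
  pos 8: ')' -> close internal node _2 (now at depth 2)
  pos 11: ')' -> close internal node _1 (now at depth 1)
  pos 16: ')' -> close internal node _0 (now at depth 0)
Total internal nodes: 3
BFS adjacency from root:
  _0: A _1 P R
  _1: _2 S
  _2: J M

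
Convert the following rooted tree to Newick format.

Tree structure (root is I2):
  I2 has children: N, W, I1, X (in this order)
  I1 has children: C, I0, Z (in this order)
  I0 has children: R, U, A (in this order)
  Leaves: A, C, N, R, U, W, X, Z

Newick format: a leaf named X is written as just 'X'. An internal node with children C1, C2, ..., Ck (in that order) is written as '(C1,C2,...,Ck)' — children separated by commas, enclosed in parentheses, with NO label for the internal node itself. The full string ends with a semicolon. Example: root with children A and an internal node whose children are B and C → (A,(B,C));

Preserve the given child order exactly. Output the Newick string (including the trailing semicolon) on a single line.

internal I2 with children ['N', 'W', 'I1', 'X']
  leaf 'N' → 'N'
  leaf 'W' → 'W'
  internal I1 with children ['C', 'I0', 'Z']
    leaf 'C' → 'C'
    internal I0 with children ['R', 'U', 'A']
      leaf 'R' → 'R'
      leaf 'U' → 'U'
      leaf 'A' → 'A'
    → '(R,U,A)'
    leaf 'Z' → 'Z'
  → '(C,(R,U,A),Z)'
  leaf 'X' → 'X'
→ '(N,W,(C,(R,U,A),Z),X)'
Final: (N,W,(C,(R,U,A),Z),X);

Answer: (N,W,(C,(R,U,A),Z),X);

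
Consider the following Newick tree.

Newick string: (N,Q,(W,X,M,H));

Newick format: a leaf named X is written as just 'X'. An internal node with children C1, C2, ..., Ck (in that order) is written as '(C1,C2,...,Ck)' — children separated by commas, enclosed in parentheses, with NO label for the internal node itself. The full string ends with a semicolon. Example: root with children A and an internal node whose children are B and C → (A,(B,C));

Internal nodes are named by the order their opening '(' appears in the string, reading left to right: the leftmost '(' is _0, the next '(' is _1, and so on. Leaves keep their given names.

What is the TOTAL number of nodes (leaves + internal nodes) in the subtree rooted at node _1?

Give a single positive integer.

Newick: (N,Q,(W,X,M,H));
Locate _1: it is the '(' at position 5 (the 2nd '(' reading left to right).
Query: subtree rooted at _1
_1: subtree_size = 1 + 4
  W: subtree_size = 1 + 0
  X: subtree_size = 1 + 0
  M: subtree_size = 1 + 0
  H: subtree_size = 1 + 0
Total subtree size of _1: 5

Answer: 5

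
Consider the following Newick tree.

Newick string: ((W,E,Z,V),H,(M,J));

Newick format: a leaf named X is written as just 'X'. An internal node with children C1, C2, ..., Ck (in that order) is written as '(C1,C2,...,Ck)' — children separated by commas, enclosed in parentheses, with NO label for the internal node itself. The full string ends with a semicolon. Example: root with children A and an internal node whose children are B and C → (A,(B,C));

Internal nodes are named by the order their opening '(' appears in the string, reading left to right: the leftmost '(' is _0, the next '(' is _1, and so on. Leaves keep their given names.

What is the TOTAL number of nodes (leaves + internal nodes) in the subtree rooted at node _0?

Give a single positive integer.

Newick: ((W,E,Z,V),H,(M,J));
Locate _0: it is the '(' at position 0 (the 1st '(' reading left to right).
Query: subtree rooted at _0
_0: subtree_size = 1 + 9
  _1: subtree_size = 1 + 4
    W: subtree_size = 1 + 0
    E: subtree_size = 1 + 0
    Z: subtree_size = 1 + 0
    V: subtree_size = 1 + 0
  H: subtree_size = 1 + 0
  _2: subtree_size = 1 + 2
    M: subtree_size = 1 + 0
    J: subtree_size = 1 + 0
Total subtree size of _0: 10

Answer: 10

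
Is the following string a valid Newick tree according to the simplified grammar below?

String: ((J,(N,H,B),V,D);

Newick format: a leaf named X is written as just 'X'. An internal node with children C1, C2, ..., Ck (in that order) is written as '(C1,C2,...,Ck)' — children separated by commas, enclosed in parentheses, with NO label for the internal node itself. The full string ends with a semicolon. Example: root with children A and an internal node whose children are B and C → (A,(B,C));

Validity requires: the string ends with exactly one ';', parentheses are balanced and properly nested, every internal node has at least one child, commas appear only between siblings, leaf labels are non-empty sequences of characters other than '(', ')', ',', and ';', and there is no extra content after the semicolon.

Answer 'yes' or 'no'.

Answer: no

Derivation:
Input: ((J,(N,H,B),V,D);
Paren balance: 3 '(' vs 2 ')' MISMATCH
Ends with single ';': True
Full parse: FAILS (expected , or ) at pos 16)
Valid: False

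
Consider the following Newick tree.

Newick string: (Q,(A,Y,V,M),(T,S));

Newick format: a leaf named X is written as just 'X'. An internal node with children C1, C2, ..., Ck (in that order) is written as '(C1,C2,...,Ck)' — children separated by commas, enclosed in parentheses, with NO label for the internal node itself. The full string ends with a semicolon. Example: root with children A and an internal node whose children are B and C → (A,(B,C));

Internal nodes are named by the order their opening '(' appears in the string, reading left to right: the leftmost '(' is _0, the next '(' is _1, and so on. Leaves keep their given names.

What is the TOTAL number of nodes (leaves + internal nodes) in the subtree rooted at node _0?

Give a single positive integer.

Newick: (Q,(A,Y,V,M),(T,S));
Locate _0: it is the '(' at position 0 (the 1st '(' reading left to right).
Query: subtree rooted at _0
_0: subtree_size = 1 + 9
  Q: subtree_size = 1 + 0
  _1: subtree_size = 1 + 4
    A: subtree_size = 1 + 0
    Y: subtree_size = 1 + 0
    V: subtree_size = 1 + 0
    M: subtree_size = 1 + 0
  _2: subtree_size = 1 + 2
    T: subtree_size = 1 + 0
    S: subtree_size = 1 + 0
Total subtree size of _0: 10

Answer: 10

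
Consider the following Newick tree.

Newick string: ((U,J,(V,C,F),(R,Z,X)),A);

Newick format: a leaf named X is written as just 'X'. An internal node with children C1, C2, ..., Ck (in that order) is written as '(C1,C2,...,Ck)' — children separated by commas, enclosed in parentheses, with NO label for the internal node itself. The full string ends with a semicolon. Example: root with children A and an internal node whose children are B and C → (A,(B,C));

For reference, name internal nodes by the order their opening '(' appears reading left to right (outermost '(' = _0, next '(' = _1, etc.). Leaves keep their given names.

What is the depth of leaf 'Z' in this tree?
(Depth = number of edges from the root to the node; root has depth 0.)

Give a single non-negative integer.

Newick: ((U,J,(V,C,F),(R,Z,X)),A);
Naming internals by '(' encounter order: outermost '(' = _0, next = _1, ...
Query node: Z
Path from root: _0 -> _1 -> _3 -> Z
Depth of Z: 3 (number of edges from root)

Answer: 3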